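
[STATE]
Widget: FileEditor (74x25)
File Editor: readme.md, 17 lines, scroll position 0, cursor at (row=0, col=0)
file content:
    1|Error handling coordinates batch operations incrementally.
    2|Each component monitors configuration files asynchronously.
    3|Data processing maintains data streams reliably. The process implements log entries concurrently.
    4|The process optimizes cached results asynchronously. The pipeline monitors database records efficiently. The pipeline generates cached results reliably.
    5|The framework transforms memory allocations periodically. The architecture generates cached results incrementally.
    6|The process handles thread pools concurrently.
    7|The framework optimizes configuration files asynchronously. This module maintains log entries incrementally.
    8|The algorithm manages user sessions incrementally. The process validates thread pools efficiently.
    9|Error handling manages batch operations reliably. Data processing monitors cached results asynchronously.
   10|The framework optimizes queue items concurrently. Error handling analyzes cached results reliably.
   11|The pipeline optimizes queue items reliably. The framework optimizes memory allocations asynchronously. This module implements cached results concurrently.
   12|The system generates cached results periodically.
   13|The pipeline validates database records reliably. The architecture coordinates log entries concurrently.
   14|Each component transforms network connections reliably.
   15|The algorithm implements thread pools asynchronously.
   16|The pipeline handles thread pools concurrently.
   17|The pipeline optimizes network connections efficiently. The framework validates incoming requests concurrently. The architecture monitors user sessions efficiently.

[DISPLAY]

█rror handling coordinates batch operations incrementally.               ▲
Each component monitors configuration files asynchronously.              █
Data processing maintains data streams reliably. The process implements l░
The process optimizes cached results asynchronously. The pipeline monitor░
The framework transforms memory allocations periodically. The architectur░
The process handles thread pools concurrently.                           ░
The framework optimizes configuration files asynchronously. This module m░
The algorithm manages user sessions incrementally. The process validates ░
Error handling manages batch operations reliably. Data processing monitor░
The framework optimizes queue items concurrently. Error handling analyzes░
The pipeline optimizes queue items reliably. The framework optimizes memo░
The system generates cached results periodically.                        ░
The pipeline validates database records reliably. The architecture coordi░
Each component transforms network connections reliably.                  ░
The algorithm implements thread pools asynchronously.                    ░
The pipeline handles thread pools concurrently.                          ░
The pipeline optimizes network connections efficiently. The framework val░
                                                                         ░
                                                                         ░
                                                                         ░
                                                                         ░
                                                                         ░
                                                                         ░
                                                                         ░
                                                                         ▼


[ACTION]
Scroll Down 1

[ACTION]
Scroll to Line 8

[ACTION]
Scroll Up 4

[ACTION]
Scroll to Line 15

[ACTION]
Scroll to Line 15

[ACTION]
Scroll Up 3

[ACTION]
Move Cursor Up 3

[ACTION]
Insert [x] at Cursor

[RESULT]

x█rror handling coordinates batch operations incrementally.              ▲
Each component monitors configuration files asynchronously.              █
Data processing maintains data streams reliably. The process implements l░
The process optimizes cached results asynchronously. The pipeline monitor░
The framework transforms memory allocations periodically. The architectur░
The process handles thread pools concurrently.                           ░
The framework optimizes configuration files asynchronously. This module m░
The algorithm manages user sessions incrementally. The process validates ░
Error handling manages batch operations reliably. Data processing monitor░
The framework optimizes queue items concurrently. Error handling analyzes░
The pipeline optimizes queue items reliably. The framework optimizes memo░
The system generates cached results periodically.                        ░
The pipeline validates database records reliably. The architecture coordi░
Each component transforms network connections reliably.                  ░
The algorithm implements thread pools asynchronously.                    ░
The pipeline handles thread pools concurrently.                          ░
The pipeline optimizes network connections efficiently. The framework val░
                                                                         ░
                                                                         ░
                                                                         ░
                                                                         ░
                                                                         ░
                                                                         ░
                                                                         ░
                                                                         ▼


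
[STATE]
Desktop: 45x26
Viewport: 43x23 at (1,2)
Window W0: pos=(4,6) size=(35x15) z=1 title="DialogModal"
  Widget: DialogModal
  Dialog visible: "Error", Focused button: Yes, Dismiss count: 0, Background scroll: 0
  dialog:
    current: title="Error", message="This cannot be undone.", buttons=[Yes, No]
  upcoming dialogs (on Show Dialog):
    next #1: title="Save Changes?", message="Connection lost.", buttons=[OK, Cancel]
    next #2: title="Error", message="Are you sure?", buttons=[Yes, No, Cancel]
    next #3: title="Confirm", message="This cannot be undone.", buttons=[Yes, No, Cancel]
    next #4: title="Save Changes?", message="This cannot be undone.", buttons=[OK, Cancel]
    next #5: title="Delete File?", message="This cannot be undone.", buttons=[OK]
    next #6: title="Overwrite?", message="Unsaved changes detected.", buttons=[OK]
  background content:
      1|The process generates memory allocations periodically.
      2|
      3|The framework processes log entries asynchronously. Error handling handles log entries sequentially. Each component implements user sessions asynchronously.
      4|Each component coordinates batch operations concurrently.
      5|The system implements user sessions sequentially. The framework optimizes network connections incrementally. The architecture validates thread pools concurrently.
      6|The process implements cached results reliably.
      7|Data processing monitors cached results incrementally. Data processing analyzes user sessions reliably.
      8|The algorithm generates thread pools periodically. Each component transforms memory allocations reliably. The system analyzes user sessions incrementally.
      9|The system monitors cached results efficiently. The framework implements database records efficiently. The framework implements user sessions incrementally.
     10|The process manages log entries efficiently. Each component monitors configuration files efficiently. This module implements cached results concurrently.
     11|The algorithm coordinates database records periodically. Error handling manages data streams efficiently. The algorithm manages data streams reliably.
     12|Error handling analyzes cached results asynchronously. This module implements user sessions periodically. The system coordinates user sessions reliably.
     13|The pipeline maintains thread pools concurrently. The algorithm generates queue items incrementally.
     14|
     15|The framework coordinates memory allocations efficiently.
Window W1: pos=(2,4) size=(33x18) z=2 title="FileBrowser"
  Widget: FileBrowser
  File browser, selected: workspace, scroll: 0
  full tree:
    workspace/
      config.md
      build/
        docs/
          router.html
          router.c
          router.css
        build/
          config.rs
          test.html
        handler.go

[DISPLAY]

                                           
                                           
 ┏━━━━━━━━━━━━━━━━━━━━━━━━━━━━━━━┓         
 ┃ FileBrowser                   ┃         
 ┠───────────────────────────────┨━━━┓     
 ┃> [-] workspace/               ┃   ┃     
 ┃    config.md                  ┃───┨     
 ┃    [+] build/                 ┃llo┃     
 ┃                               ┃   ┃     
 ┃                               ┃tri┃     
 ┃                               ┃ch ┃     
 ┃                               ┃sio┃     
 ┃                               ┃res┃     
 ┃                               ┃d r┃     
 ┃                               ┃ po┃     
 ┃                               ┃ult┃     
 ┃                               ┃s e┃     
 ┃                               ┃bas┃     
 ┃                               ┃━━━┛     
 ┗━━━━━━━━━━━━━━━━━━━━━━━━━━━━━━━┛         
                                           
                                           
                                           


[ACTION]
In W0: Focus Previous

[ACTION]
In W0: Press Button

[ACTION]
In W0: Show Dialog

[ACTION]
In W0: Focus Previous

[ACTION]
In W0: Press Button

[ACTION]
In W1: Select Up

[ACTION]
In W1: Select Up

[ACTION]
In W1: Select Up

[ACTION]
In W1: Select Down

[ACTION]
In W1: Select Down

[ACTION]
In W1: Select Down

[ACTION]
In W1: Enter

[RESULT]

                                           
                                           
 ┏━━━━━━━━━━━━━━━━━━━━━━━━━━━━━━━┓         
 ┃ FileBrowser                   ┃         
 ┠───────────────────────────────┨━━━┓     
 ┃  [-] workspace/               ┃   ┃     
 ┃    config.md                  ┃───┨     
 ┃  > [-] build/                 ┃llo┃     
 ┃      [+] docs/                ┃   ┃     
 ┃      [+] build/               ┃tri┃     
 ┃      handler.go               ┃ch ┃     
 ┃                               ┃sio┃     
 ┃                               ┃res┃     
 ┃                               ┃d r┃     
 ┃                               ┃ po┃     
 ┃                               ┃ult┃     
 ┃                               ┃s e┃     
 ┃                               ┃bas┃     
 ┃                               ┃━━━┛     
 ┗━━━━━━━━━━━━━━━━━━━━━━━━━━━━━━━┛         
                                           
                                           
                                           


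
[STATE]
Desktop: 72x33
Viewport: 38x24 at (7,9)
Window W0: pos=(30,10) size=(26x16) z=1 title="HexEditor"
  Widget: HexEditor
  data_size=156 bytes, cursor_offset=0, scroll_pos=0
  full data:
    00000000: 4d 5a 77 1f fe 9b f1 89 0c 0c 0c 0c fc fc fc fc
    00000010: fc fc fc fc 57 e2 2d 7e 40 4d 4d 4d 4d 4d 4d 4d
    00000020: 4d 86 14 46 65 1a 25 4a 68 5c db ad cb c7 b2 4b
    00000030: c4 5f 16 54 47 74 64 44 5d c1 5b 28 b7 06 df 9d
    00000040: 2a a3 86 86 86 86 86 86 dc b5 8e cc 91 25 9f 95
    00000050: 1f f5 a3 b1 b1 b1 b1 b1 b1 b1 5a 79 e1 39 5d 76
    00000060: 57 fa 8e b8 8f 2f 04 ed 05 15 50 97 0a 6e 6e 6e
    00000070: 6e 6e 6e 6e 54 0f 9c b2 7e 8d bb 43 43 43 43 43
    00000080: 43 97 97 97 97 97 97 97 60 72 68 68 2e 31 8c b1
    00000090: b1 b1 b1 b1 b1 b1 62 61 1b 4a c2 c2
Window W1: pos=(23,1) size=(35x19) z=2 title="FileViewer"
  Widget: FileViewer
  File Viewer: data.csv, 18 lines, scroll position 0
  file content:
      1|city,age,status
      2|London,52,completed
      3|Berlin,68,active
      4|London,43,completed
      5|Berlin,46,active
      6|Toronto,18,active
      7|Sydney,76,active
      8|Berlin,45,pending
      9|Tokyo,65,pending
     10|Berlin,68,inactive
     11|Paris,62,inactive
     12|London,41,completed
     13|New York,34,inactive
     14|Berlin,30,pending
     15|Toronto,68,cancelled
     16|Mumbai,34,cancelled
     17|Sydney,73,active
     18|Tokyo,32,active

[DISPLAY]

                ┃Toronto,18,active    
                ┃Sydney,76,active     
                ┃Berlin,45,pending    
                ┃Tokyo,65,pending     
                ┃Berlin,68,inactive   
                ┃Paris,62,inactive    
                ┃London,41,completed  
                ┃New York,34,inactive 
                ┃Berlin,30,pending    
                ┃Toronto,68,cancelled 
                ┗━━━━━━━━━━━━━━━━━━━━━
                       ┃00000070  6e 6
                       ┃00000080  43 9
                       ┃00000090  b1 b
                       ┃              
                       ┃              
                       ┗━━━━━━━━━━━━━━
                                      
                                      
                                      
                                      
                                      
                                      
                                      


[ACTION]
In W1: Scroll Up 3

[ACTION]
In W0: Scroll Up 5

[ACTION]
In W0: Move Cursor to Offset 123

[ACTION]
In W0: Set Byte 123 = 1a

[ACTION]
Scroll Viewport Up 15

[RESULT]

                                      
                ┏━━━━━━━━━━━━━━━━━━━━━
                ┃ FileViewer          
                ┠─────────────────────
                ┃city,age,status      
                ┃London,52,completed  
                ┃Berlin,68,active     
                ┃London,43,completed  
                ┃Berlin,46,active     
                ┃Toronto,18,active    
                ┃Sydney,76,active     
                ┃Berlin,45,pending    
                ┃Tokyo,65,pending     
                ┃Berlin,68,inactive   
                ┃Paris,62,inactive    
                ┃London,41,completed  
                ┃New York,34,inactive 
                ┃Berlin,30,pending    
                ┃Toronto,68,cancelled 
                ┗━━━━━━━━━━━━━━━━━━━━━
                       ┃00000070  6e 6
                       ┃00000080  43 9
                       ┃00000090  b1 b
                       ┃              


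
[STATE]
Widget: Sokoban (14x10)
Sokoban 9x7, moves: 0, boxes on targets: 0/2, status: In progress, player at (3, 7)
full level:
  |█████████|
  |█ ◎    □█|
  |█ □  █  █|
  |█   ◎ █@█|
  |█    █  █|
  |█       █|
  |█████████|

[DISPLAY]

█████████     
█ ◎    □█     
█ □  █  █     
█   ◎ █@█     
█    █  █     
█       █     
█████████     
Moves: 0  0/2 
              
              


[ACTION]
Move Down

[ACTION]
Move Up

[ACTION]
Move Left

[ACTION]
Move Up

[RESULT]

█████████     
█ ◎    □█     
█ □  █ @█     
█   ◎ █ █     
█    █  █     
█       █     
█████████     
Moves: 3  0/2 
              
              


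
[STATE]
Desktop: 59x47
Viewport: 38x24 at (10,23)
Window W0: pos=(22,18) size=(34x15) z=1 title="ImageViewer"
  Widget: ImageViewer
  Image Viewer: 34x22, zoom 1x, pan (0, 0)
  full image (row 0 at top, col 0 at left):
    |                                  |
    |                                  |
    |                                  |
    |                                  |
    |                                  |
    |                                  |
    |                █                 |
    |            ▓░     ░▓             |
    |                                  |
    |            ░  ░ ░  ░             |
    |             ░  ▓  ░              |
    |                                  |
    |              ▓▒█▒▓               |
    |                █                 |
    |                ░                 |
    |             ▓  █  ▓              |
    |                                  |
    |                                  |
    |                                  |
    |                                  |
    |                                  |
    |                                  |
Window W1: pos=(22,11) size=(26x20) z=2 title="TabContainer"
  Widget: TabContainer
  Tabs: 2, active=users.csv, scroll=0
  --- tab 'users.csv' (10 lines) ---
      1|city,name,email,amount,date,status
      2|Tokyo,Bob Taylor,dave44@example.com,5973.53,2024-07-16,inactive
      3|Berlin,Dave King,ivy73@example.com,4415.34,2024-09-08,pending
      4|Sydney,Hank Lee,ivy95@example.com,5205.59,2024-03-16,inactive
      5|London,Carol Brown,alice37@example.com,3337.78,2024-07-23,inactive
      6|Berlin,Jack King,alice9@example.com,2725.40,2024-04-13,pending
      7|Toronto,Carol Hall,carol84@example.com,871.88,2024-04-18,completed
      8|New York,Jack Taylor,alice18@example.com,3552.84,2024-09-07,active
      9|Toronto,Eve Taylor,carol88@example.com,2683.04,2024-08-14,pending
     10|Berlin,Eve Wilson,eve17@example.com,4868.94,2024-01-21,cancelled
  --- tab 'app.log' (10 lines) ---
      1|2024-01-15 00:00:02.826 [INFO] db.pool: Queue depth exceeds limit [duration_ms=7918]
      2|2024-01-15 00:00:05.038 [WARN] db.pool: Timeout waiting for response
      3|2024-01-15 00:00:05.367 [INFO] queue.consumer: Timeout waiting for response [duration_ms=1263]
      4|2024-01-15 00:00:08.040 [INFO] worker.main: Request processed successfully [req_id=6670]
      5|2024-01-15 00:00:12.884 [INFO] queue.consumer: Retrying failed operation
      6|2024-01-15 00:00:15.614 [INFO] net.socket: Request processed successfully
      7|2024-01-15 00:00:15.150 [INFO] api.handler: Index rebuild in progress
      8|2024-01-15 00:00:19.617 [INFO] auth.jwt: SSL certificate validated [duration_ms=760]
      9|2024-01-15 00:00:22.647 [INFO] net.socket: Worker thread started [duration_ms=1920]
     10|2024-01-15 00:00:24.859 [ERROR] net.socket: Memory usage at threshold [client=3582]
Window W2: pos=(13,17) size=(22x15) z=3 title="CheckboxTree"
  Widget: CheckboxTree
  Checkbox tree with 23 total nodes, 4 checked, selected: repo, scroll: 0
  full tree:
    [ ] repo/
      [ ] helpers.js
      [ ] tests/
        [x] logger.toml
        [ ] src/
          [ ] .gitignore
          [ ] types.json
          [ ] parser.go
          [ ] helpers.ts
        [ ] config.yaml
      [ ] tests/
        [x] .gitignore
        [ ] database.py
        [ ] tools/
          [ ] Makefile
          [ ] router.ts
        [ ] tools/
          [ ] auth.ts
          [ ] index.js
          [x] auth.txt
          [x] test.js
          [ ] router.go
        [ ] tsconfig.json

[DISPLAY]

   ┃     [x] logger.toml┃k Taylor,ali┃
   ┃     [ ] src/       ┃Taylor,carol┃
   ┃       [ ] .gitignor┃ilson,eve17@┃
   ┃       [ ] types.jso┃            ┃
   ┃       [ ] parser.go┃            ┃
   ┃       [ ] helpers.t┃            ┃
   ┃     [ ] config.yaml┃            ┃
   ┃   [-] tests/       ┃━━━━━━━━━━━━┛
   ┗━━━━━━━━━━━━━━━━━━━━┛ ░  ▓  ░     
            ┗━━━━━━━━━━━━━━━━━━━━━━━━━
                                      
                                      
                                      
                                      
                                      
                                      
                                      
                                      
                                      
                                      
                                      
                                      
                                      
                                      


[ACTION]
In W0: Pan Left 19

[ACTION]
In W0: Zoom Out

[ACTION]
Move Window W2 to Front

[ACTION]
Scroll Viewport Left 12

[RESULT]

             ┃     [x] logger.toml┃k T
             ┃     [ ] src/       ┃Tay
             ┃       [ ] .gitignor┃ils
             ┃       [ ] types.jso┃   
             ┃       [ ] parser.go┃   
             ┃       [ ] helpers.t┃   
             ┃     [ ] config.yaml┃   
             ┃   [-] tests/       ┃━━━
             ┗━━━━━━━━━━━━━━━━━━━━┛ ░ 
                      ┗━━━━━━━━━━━━━━━
                                      
                                      
                                      
                                      
                                      
                                      
                                      
                                      
                                      
                                      
                                      
                                      
                                      
                                      


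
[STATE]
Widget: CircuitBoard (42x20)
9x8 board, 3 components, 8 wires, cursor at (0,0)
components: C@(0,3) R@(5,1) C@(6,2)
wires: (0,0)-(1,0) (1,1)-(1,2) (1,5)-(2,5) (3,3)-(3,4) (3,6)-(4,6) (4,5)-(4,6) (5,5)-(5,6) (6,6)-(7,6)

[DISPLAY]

   0 1 2 3 4 5 6 7 8                      
0  [.]          C                         
    │                                     
1   ·   · ─ ·           ·                 
                        │                 
2                       ·                 
                                          
3               · ─ ·       ·             
                            │             
4                       · ─ ·             
                                          
5       R               · ─ ·             
                                          
6           C               ·             
                            │             
7                           ·             
Cursor: (0,0)                             
                                          
                                          
                                          


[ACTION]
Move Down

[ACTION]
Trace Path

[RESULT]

   0 1 2 3 4 5 6 7 8                      
0   ·           C                         
    │                                     
1  [.]  · ─ ·           ·                 
                        │                 
2                       ·                 
                                          
3               · ─ ·       ·             
                            │             
4                       · ─ ·             
                                          
5       R               · ─ ·             
                                          
6           C               ·             
                            │             
7                           ·             
Cursor: (1,0)  Trace: Path with 2 nodes, n
                                          
                                          
                                          


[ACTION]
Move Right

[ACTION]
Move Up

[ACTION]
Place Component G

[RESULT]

   0 1 2 3 4 5 6 7 8                      
0   ·  [G]      C                         
    │                                     
1   ·   · ─ ·           ·                 
                        │                 
2                       ·                 
                                          
3               · ─ ·       ·             
                            │             
4                       · ─ ·             
                                          
5       R               · ─ ·             
                                          
6           C               ·             
                            │             
7                           ·             
Cursor: (0,1)  Trace: Path with 2 nodes, n
                                          
                                          
                                          


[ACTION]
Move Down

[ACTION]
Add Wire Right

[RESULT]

   0 1 2 3 4 5 6 7 8                      
0   ·   G       C                         
    │                                     
1   ·  [.]─ ·           ·                 
                        │                 
2                       ·                 
                                          
3               · ─ ·       ·             
                            │             
4                       · ─ ·             
                                          
5       R               · ─ ·             
                                          
6           C               ·             
                            │             
7                           ·             
Cursor: (1,1)  Trace: Path with 2 nodes, n
                                          
                                          
                                          


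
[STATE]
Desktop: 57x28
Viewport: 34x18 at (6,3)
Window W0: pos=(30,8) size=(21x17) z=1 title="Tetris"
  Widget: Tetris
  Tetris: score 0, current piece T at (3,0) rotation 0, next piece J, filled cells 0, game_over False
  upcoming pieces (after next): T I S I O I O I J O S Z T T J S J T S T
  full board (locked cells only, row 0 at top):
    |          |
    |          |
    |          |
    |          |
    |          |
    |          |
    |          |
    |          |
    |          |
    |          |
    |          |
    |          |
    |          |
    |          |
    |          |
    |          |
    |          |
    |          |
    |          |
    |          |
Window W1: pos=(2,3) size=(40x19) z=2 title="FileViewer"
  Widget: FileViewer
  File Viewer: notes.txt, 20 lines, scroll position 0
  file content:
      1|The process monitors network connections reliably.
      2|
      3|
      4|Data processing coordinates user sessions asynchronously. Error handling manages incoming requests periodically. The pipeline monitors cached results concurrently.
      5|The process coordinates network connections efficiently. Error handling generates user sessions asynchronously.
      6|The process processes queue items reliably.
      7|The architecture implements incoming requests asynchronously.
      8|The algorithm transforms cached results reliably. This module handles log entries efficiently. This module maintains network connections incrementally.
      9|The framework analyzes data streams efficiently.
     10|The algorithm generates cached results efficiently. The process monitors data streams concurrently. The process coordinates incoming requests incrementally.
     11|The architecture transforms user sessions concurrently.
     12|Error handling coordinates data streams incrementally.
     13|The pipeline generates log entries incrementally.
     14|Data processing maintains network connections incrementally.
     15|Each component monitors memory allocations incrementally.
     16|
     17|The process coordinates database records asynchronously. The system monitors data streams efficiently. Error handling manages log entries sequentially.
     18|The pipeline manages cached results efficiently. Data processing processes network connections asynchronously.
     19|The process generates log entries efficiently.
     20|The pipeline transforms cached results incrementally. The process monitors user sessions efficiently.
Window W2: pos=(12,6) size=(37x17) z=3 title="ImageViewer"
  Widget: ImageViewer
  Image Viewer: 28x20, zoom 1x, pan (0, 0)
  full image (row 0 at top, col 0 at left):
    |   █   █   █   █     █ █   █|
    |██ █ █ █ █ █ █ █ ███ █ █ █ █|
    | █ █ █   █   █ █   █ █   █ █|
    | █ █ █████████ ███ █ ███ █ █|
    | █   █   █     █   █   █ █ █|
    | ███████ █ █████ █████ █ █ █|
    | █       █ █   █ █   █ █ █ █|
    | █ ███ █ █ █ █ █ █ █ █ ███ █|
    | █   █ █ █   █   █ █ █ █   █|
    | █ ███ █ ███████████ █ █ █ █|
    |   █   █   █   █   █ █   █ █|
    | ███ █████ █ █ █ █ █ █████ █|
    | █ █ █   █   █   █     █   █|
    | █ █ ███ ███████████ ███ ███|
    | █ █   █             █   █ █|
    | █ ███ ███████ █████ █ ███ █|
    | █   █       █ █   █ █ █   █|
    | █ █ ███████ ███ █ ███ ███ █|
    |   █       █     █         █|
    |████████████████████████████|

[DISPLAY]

━━━━━━━━━━━━━━━━━━━━━━━━━━━━━━━━━━
leViewer                          
──────────────────────────────────
 proce┏━━━━━━━━━━━━━━━━━━━━━━━━━━━
      ┃ ImageViewer               
      ┠───────────────────────────
a proc┃   █   █   █   █     █ █   
 proce┃██ █ █ █ █ █ █ █ ███ █ █ █ 
 proce┃ █ █ █   █   █ █   █ █   █ 
 archi┃ █ █ █████████ ███ █ ███ █ 
 algor┃ █   █   █     █   █   █ █ 
 frame┃ ███████ █ █████ █████ █ █ 
 algor┃ █       █ █   █ █   █ █ █ 
 archi┃ █ ███ █ █ █ █ █ █ █ █ ███ 
or han┃ █   █ █ █   █   █ █ █ █   
 pipel┃ █ ███ █ ███████████ █ █ █ 
a proc┃   █   █   █   █   █ █   █ 
h comp┃ ███ █████ █ █ █ █ █ █████ 


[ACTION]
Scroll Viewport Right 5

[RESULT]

━━━━━━━━━━━━━━━━━━━━━━━━━━━━━━┓   
wer                           ┃   
──────────────────────────────┨   
e┏━━━━━━━━━━━━━━━━━━━━━━━━━━━━━━━━
 ┃ ImageViewer                    
 ┠────────────────────────────────
c┃   █   █   █   █     █ █   █    
e┃██ █ █ █ █ █ █ █ ███ █ █ █ █    
e┃ █ █ █   █   █ █   █ █   █ █    
i┃ █ █ █████████ ███ █ ███ █ █    
r┃ █   █   █     █   █   █ █ █    
e┃ ███████ █ █████ █████ █ █ █    
r┃ █       █ █   █ █   █ █ █ █    
i┃ █ ███ █ █ █ █ █ █ █ █ ███ █    
n┃ █   █ █ █   █   █ █ █ █   █    
l┃ █ ███ █ ███████████ █ █ █ █    
c┃   █   █   █   █   █ █   █ █    
p┃ ███ █████ █ █ █ █ █ █████ █    


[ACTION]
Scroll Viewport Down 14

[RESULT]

e┃██ █ █ █ █ █ █ █ ███ █ █ █ █    
e┃ █ █ █   █   █ █   █ █   █ █    
i┃ █ █ █████████ ███ █ ███ █ █    
r┃ █   █   █     █   █   █ █ █    
e┃ ███████ █ █████ █████ █ █ █    
r┃ █       █ █   █ █   █ █ █ █    
i┃ █ ███ █ █ █ █ █ █ █ █ ███ █    
n┃ █   █ █ █   █   █ █ █ █   █    
l┃ █ ███ █ ███████████ █ █ █ █    
c┃   █   █   █   █   █ █   █ █    
p┃ ███ █████ █ █ █ █ █ █████ █    
━┃ █ █ █   █   █   █     █   █    
 ┗━━━━━━━━━━━━━━━━━━━━━━━━━━━━━━━━
                   ┃          │   
                   ┗━━━━━━━━━━━━━━
                                  
                                  
                                  


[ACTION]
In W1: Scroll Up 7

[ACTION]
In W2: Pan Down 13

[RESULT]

e┃ █ █   █             █   █ █    
e┃ █ ███ ███████ █████ █ ███ █    
i┃ █   █       █ █   █ █ █   █    
r┃ █ █ ███████ ███ █ ███ ███ █    
e┃   █       █     █         █    
r┃████████████████████████████    
i┃                                
n┃                                
l┃                                
c┃                                
p┃                                
━┃                                
 ┗━━━━━━━━━━━━━━━━━━━━━━━━━━━━━━━━
                   ┃          │   
                   ┗━━━━━━━━━━━━━━
                                  
                                  
                                  


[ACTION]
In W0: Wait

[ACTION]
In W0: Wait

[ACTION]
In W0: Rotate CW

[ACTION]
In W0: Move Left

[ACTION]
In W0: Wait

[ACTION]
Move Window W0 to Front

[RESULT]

e┃ █ █   █         ┠──────────────
e┃ █ ███ ███████ ██┃          │Nex
i┃ █   █       █ █ ┃          │█  
r┃ █ █ ███████ ███ ┃          │███
e┃   █       █     ┃          │   
r┃█████████████████┃          │   
i┃                 ┃          │   
n┃                 ┃          │Sco
l┃                 ┃          │0  
c┃                 ┃          │   
p┃                 ┃          │   
━┃                 ┃          │   
 ┗━━━━━━━━━━━━━━━━━┃          │   
                   ┃          │   
                   ┗━━━━━━━━━━━━━━
                                  
                                  
                                  


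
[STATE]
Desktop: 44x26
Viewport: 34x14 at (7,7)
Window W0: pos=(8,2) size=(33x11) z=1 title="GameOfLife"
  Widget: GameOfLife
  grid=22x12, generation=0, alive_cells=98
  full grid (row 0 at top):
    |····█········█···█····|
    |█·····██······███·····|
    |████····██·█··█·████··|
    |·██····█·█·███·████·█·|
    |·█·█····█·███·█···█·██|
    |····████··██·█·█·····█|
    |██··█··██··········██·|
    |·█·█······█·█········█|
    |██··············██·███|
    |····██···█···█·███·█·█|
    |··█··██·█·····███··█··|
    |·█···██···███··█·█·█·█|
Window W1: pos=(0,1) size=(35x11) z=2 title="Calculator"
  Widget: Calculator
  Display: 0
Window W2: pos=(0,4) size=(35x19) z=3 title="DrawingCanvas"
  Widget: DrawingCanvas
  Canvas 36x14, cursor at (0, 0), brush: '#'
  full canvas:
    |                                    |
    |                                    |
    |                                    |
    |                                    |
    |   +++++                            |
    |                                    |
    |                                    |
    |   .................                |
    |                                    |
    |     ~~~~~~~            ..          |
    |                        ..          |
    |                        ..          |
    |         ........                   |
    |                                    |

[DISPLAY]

                           ┃     ┃
                           ┃     ┃
                           ┃     ┃
                           ┃     ┃
++                         ┃     ┃
                           ┃━━━━━┛
                           ┃      
..............             ┃      
                           ┃      
~~~~~~            ..       ┃      
                  ..       ┃      
                  ..       ┃      
   ........                ┃      
                           ┃      


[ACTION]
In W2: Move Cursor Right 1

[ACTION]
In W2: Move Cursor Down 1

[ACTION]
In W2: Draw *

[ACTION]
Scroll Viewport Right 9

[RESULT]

                        ┃     ┃   
                        ┃     ┃   
                        ┃     ┃   
                        ┃     ┃   
                        ┃     ┃   
                        ┃━━━━━┛   
                        ┃         
...........             ┃         
                        ┃         
~~~            ..       ┃         
               ..       ┃         
               ..       ┃         
........                ┃         
                        ┃         


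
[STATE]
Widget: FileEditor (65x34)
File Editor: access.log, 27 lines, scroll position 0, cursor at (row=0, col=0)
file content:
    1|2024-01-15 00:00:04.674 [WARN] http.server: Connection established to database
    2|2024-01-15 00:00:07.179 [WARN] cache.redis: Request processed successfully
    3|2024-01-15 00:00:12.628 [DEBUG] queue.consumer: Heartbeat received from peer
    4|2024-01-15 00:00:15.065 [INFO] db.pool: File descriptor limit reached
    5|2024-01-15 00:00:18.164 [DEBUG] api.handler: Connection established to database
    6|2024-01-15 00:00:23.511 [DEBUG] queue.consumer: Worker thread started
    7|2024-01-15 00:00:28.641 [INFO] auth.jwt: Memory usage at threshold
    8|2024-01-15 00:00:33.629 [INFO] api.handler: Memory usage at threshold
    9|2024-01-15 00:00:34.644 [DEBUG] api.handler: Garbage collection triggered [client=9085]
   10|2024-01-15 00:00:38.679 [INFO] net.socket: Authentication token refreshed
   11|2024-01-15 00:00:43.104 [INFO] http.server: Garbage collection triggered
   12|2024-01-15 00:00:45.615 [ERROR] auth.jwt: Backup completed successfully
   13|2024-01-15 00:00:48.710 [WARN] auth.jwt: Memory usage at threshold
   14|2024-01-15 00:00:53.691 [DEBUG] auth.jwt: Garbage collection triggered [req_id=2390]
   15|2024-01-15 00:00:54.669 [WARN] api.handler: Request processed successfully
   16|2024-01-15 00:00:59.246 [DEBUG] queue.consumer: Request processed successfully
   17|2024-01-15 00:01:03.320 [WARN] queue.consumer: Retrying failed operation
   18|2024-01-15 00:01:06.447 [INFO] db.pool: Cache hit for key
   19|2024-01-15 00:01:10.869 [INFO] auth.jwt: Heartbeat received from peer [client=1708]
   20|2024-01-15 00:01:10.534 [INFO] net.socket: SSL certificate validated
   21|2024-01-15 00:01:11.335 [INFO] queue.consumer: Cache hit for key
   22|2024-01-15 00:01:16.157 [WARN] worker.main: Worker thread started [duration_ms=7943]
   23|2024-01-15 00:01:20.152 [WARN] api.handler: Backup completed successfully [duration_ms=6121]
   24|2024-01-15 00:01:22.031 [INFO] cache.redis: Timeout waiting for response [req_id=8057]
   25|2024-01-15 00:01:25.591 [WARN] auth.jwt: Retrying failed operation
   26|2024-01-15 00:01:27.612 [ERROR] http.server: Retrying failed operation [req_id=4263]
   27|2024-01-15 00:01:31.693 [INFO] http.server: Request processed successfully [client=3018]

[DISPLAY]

█024-01-15 00:00:04.674 [WARN] http.server: Connection establish▲
2024-01-15 00:00:07.179 [WARN] cache.redis: Request processed su█
2024-01-15 00:00:12.628 [DEBUG] queue.consumer: Heartbeat receiv░
2024-01-15 00:00:15.065 [INFO] db.pool: File descriptor limit re░
2024-01-15 00:00:18.164 [DEBUG] api.handler: Connection establis░
2024-01-15 00:00:23.511 [DEBUG] queue.consumer: Worker thread st░
2024-01-15 00:00:28.641 [INFO] auth.jwt: Memory usage at thresho░
2024-01-15 00:00:33.629 [INFO] api.handler: Memory usage at thre░
2024-01-15 00:00:34.644 [DEBUG] api.handler: Garbage collection ░
2024-01-15 00:00:38.679 [INFO] net.socket: Authentication token ░
2024-01-15 00:00:43.104 [INFO] http.server: Garbage collection t░
2024-01-15 00:00:45.615 [ERROR] auth.jwt: Backup completed succe░
2024-01-15 00:00:48.710 [WARN] auth.jwt: Memory usage at thresho░
2024-01-15 00:00:53.691 [DEBUG] auth.jwt: Garbage collection tri░
2024-01-15 00:00:54.669 [WARN] api.handler: Request processed su░
2024-01-15 00:00:59.246 [DEBUG] queue.consumer: Request processe░
2024-01-15 00:01:03.320 [WARN] queue.consumer: Retrying failed o░
2024-01-15 00:01:06.447 [INFO] db.pool: Cache hit for key       ░
2024-01-15 00:01:10.869 [INFO] auth.jwt: Heartbeat received from░
2024-01-15 00:01:10.534 [INFO] net.socket: SSL certificate valid░
2024-01-15 00:01:11.335 [INFO] queue.consumer: Cache hit for key░
2024-01-15 00:01:16.157 [WARN] worker.main: Worker thread starte░
2024-01-15 00:01:20.152 [WARN] api.handler: Backup completed suc░
2024-01-15 00:01:22.031 [INFO] cache.redis: Timeout waiting for ░
2024-01-15 00:01:25.591 [WARN] auth.jwt: Retrying failed operati░
2024-01-15 00:01:27.612 [ERROR] http.server: Retrying failed ope░
2024-01-15 00:01:31.693 [INFO] http.server: Request processed su░
                                                                ░
                                                                ░
                                                                ░
                                                                ░
                                                                ░
                                                                ░
                                                                ▼


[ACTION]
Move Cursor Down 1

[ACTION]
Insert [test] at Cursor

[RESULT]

2024-01-15 00:00:04.674 [WARN] http.server: Connection establish▲
test█024-01-15 00:00:07.179 [WARN] cache.redis: Request processe█
2024-01-15 00:00:12.628 [DEBUG] queue.consumer: Heartbeat receiv░
2024-01-15 00:00:15.065 [INFO] db.pool: File descriptor limit re░
2024-01-15 00:00:18.164 [DEBUG] api.handler: Connection establis░
2024-01-15 00:00:23.511 [DEBUG] queue.consumer: Worker thread st░
2024-01-15 00:00:28.641 [INFO] auth.jwt: Memory usage at thresho░
2024-01-15 00:00:33.629 [INFO] api.handler: Memory usage at thre░
2024-01-15 00:00:34.644 [DEBUG] api.handler: Garbage collection ░
2024-01-15 00:00:38.679 [INFO] net.socket: Authentication token ░
2024-01-15 00:00:43.104 [INFO] http.server: Garbage collection t░
2024-01-15 00:00:45.615 [ERROR] auth.jwt: Backup completed succe░
2024-01-15 00:00:48.710 [WARN] auth.jwt: Memory usage at thresho░
2024-01-15 00:00:53.691 [DEBUG] auth.jwt: Garbage collection tri░
2024-01-15 00:00:54.669 [WARN] api.handler: Request processed su░
2024-01-15 00:00:59.246 [DEBUG] queue.consumer: Request processe░
2024-01-15 00:01:03.320 [WARN] queue.consumer: Retrying failed o░
2024-01-15 00:01:06.447 [INFO] db.pool: Cache hit for key       ░
2024-01-15 00:01:10.869 [INFO] auth.jwt: Heartbeat received from░
2024-01-15 00:01:10.534 [INFO] net.socket: SSL certificate valid░
2024-01-15 00:01:11.335 [INFO] queue.consumer: Cache hit for key░
2024-01-15 00:01:16.157 [WARN] worker.main: Worker thread starte░
2024-01-15 00:01:20.152 [WARN] api.handler: Backup completed suc░
2024-01-15 00:01:22.031 [INFO] cache.redis: Timeout waiting for ░
2024-01-15 00:01:25.591 [WARN] auth.jwt: Retrying failed operati░
2024-01-15 00:01:27.612 [ERROR] http.server: Retrying failed ope░
2024-01-15 00:01:31.693 [INFO] http.server: Request processed su░
                                                                ░
                                                                ░
                                                                ░
                                                                ░
                                                                ░
                                                                ░
                                                                ▼
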